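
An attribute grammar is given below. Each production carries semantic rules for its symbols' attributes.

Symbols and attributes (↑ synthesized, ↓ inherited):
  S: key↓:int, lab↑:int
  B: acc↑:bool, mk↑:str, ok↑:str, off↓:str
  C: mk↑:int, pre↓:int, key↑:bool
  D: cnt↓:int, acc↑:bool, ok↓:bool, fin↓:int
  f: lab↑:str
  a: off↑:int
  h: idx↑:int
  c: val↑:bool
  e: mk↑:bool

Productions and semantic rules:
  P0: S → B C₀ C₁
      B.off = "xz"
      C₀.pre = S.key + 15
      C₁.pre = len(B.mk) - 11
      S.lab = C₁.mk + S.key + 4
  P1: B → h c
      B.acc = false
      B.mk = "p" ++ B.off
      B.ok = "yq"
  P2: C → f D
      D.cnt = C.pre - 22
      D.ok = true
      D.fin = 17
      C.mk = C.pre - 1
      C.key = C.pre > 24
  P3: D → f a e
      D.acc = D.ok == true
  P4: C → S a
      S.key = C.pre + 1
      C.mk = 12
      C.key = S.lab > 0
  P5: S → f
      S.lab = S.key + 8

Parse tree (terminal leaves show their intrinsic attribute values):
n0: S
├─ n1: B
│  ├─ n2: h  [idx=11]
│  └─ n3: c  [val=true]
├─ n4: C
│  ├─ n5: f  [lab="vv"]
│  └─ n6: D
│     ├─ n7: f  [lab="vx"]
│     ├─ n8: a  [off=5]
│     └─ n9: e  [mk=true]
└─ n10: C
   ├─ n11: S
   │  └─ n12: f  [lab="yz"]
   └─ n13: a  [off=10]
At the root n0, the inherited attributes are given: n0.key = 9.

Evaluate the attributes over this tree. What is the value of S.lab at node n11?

1. n0.key = 9  [given at root]
2. n1.off = "xz"  ["xz"]
3. n2.idx = 11  [terminal]
4. n3.val = true  [terminal]
5. n1.acc = false  [false]
6. n1.mk = "pxz"  ["p" ++ B.off]
7. n1.ok = "yq"  ["yq"]
8. n4.pre = 24  [S.key + 15]
9. n5.lab = "vv"  [terminal]
10. n6.cnt = 2  [C.pre - 22]
11. n6.ok = true  [true]
12. n6.fin = 17  [17]
13. n7.lab = "vx"  [terminal]
14. n8.off = 5  [terminal]
15. n9.mk = true  [terminal]
16. n6.acc = true  [D.ok == true]
17. n4.mk = 23  [C.pre - 1]
18. n4.key = false  [C.pre > 24]
19. n10.pre = -8  [len(B.mk) - 11]
20. n11.key = -7  [C.pre + 1]
21. n12.lab = "yz"  [terminal]
22. n11.lab = 1  [S.key + 8]
23. n13.off = 10  [terminal]
24. n10.mk = 12  [12]
25. n10.key = true  [S.lab > 0]
26. n0.lab = 25  [C₁.mk + S.key + 4]

1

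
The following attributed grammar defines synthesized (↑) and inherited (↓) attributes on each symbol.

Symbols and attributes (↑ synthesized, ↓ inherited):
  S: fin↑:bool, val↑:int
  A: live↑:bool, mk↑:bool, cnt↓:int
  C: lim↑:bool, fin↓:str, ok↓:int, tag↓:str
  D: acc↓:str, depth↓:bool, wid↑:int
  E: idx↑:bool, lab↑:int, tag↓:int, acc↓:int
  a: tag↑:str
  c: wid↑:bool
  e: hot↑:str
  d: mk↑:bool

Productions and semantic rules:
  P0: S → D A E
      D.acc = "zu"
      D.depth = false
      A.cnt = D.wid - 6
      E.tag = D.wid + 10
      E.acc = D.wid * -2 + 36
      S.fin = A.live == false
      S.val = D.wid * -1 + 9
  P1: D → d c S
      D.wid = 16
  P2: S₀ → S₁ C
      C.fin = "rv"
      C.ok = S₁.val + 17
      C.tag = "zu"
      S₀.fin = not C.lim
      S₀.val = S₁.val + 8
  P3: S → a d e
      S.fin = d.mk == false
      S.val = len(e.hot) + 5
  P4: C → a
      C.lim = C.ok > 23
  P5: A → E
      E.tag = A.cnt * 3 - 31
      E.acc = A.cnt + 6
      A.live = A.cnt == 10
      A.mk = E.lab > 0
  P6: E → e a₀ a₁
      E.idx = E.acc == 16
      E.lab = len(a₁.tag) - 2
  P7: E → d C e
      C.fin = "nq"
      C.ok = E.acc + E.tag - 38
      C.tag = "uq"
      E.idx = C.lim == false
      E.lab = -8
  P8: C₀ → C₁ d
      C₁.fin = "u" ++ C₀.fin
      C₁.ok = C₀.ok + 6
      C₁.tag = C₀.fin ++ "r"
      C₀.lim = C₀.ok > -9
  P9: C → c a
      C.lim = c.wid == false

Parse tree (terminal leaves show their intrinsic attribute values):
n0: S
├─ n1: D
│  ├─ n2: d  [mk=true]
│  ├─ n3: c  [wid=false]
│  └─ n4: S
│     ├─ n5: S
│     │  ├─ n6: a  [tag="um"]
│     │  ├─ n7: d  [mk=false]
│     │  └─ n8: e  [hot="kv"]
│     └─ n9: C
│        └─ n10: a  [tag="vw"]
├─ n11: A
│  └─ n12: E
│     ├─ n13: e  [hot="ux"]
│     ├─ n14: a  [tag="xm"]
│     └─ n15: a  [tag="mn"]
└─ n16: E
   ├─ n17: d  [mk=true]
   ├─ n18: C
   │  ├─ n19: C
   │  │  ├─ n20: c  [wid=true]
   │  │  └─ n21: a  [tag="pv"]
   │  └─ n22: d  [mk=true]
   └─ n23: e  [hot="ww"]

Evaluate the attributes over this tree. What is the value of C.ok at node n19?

-2

1. n1.acc = "zu"  ["zu"]
2. n1.depth = false  [false]
3. n2.mk = true  [terminal]
4. n3.wid = false  [terminal]
5. n6.tag = "um"  [terminal]
6. n7.mk = false  [terminal]
7. n8.hot = "kv"  [terminal]
8. n5.fin = true  [d.mk == false]
9. n5.val = 7  [len(e.hot) + 5]
10. n9.fin = "rv"  ["rv"]
11. n9.ok = 24  [S₁.val + 17]
12. n9.tag = "zu"  ["zu"]
13. n10.tag = "vw"  [terminal]
14. n9.lim = true  [C.ok > 23]
15. n4.fin = false  [not C.lim]
16. n4.val = 15  [S₁.val + 8]
17. n1.wid = 16  [16]
18. n11.cnt = 10  [D.wid - 6]
19. n12.tag = -1  [A.cnt * 3 - 31]
20. n12.acc = 16  [A.cnt + 6]
21. n13.hot = "ux"  [terminal]
22. n14.tag = "xm"  [terminal]
23. n15.tag = "mn"  [terminal]
24. n12.idx = true  [E.acc == 16]
25. n12.lab = 0  [len(a₁.tag) - 2]
26. n11.live = true  [A.cnt == 10]
27. n11.mk = false  [E.lab > 0]
28. n16.tag = 26  [D.wid + 10]
29. n16.acc = 4  [D.wid * -2 + 36]
30. n17.mk = true  [terminal]
31. n18.fin = "nq"  ["nq"]
32. n18.ok = -8  [E.acc + E.tag - 38]
33. n18.tag = "uq"  ["uq"]
34. n19.fin = "unq"  ["u" ++ C₀.fin]
35. n19.ok = -2  [C₀.ok + 6]
36. n19.tag = "nqr"  [C₀.fin ++ "r"]
37. n20.wid = true  [terminal]
38. n21.tag = "pv"  [terminal]
39. n19.lim = false  [c.wid == false]
40. n22.mk = true  [terminal]
41. n18.lim = true  [C₀.ok > -9]
42. n23.hot = "ww"  [terminal]
43. n16.idx = false  [C.lim == false]
44. n16.lab = -8  [-8]
45. n0.fin = false  [A.live == false]
46. n0.val = -7  [D.wid * -1 + 9]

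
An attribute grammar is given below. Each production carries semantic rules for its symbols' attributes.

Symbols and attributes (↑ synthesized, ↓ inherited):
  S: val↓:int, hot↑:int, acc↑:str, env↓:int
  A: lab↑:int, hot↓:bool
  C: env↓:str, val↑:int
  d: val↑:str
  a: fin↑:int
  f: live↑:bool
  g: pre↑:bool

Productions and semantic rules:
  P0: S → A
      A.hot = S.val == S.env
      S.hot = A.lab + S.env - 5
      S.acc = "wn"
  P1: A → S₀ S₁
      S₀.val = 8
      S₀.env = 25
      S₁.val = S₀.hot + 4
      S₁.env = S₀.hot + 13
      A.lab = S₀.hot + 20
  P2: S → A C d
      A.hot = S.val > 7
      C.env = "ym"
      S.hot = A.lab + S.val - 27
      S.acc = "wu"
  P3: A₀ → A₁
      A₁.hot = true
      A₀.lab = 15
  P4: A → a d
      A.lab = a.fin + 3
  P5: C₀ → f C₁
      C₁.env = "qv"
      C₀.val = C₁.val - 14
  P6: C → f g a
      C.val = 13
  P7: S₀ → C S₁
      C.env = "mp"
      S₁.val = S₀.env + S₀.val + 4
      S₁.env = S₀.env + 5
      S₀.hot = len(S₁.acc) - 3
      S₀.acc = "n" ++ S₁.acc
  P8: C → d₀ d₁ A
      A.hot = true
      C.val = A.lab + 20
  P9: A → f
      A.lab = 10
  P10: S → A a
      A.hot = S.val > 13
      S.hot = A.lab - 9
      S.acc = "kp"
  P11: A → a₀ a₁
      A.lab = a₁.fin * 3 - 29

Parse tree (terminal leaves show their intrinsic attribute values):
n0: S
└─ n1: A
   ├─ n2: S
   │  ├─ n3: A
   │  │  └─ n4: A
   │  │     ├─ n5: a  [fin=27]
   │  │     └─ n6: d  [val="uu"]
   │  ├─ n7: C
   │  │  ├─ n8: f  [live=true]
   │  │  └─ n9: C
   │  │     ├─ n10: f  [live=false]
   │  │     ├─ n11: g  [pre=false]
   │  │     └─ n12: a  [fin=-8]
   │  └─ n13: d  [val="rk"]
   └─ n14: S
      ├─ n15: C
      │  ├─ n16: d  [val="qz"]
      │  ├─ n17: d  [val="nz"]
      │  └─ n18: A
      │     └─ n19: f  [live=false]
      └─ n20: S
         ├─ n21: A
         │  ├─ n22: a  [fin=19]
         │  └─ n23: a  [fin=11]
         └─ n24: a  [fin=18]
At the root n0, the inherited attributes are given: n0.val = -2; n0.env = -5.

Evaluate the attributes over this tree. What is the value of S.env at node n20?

14

1. n0.val = -2  [given at root]
2. n0.env = -5  [given at root]
3. n1.hot = false  [S.val == S.env]
4. n2.val = 8  [8]
5. n2.env = 25  [25]
6. n3.hot = true  [S.val > 7]
7. n4.hot = true  [true]
8. n5.fin = 27  [terminal]
9. n6.val = "uu"  [terminal]
10. n4.lab = 30  [a.fin + 3]
11. n3.lab = 15  [15]
12. n7.env = "ym"  ["ym"]
13. n8.live = true  [terminal]
14. n9.env = "qv"  ["qv"]
15. n10.live = false  [terminal]
16. n11.pre = false  [terminal]
17. n12.fin = -8  [terminal]
18. n9.val = 13  [13]
19. n7.val = -1  [C₁.val - 14]
20. n13.val = "rk"  [terminal]
21. n2.hot = -4  [A.lab + S.val - 27]
22. n2.acc = "wu"  ["wu"]
23. n14.val = 0  [S₀.hot + 4]
24. n14.env = 9  [S₀.hot + 13]
25. n15.env = "mp"  ["mp"]
26. n16.val = "qz"  [terminal]
27. n17.val = "nz"  [terminal]
28. n18.hot = true  [true]
29. n19.live = false  [terminal]
30. n18.lab = 10  [10]
31. n15.val = 30  [A.lab + 20]
32. n20.val = 13  [S₀.env + S₀.val + 4]
33. n20.env = 14  [S₀.env + 5]
34. n21.hot = false  [S.val > 13]
35. n22.fin = 19  [terminal]
36. n23.fin = 11  [terminal]
37. n21.lab = 4  [a₁.fin * 3 - 29]
38. n24.fin = 18  [terminal]
39. n20.hot = -5  [A.lab - 9]
40. n20.acc = "kp"  ["kp"]
41. n14.hot = -1  [len(S₁.acc) - 3]
42. n14.acc = "nkp"  ["n" ++ S₁.acc]
43. n1.lab = 16  [S₀.hot + 20]
44. n0.hot = 6  [A.lab + S.env - 5]
45. n0.acc = "wn"  ["wn"]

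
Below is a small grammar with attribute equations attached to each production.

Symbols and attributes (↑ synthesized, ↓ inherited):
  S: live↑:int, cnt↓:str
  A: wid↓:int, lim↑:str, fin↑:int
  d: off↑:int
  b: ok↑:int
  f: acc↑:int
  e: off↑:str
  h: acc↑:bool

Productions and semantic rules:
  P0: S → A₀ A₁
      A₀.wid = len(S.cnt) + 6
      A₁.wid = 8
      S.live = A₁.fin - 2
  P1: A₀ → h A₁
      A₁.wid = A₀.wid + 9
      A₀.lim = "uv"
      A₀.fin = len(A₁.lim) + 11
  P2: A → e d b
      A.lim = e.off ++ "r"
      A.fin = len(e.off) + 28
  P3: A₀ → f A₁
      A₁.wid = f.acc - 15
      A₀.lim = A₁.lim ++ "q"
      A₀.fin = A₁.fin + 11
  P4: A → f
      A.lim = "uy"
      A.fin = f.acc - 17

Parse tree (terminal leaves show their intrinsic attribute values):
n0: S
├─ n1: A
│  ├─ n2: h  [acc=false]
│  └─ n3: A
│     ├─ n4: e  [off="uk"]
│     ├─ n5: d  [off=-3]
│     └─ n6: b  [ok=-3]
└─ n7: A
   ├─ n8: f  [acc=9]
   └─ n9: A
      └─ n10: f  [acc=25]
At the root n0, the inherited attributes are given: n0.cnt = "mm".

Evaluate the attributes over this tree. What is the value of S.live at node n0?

1. n0.cnt = "mm"  [given at root]
2. n1.wid = 8  [len(S.cnt) + 6]
3. n2.acc = false  [terminal]
4. n3.wid = 17  [A₀.wid + 9]
5. n4.off = "uk"  [terminal]
6. n5.off = -3  [terminal]
7. n6.ok = -3  [terminal]
8. n3.lim = "ukr"  [e.off ++ "r"]
9. n3.fin = 30  [len(e.off) + 28]
10. n1.lim = "uv"  ["uv"]
11. n1.fin = 14  [len(A₁.lim) + 11]
12. n7.wid = 8  [8]
13. n8.acc = 9  [terminal]
14. n9.wid = -6  [f.acc - 15]
15. n10.acc = 25  [terminal]
16. n9.lim = "uy"  ["uy"]
17. n9.fin = 8  [f.acc - 17]
18. n7.lim = "uyq"  [A₁.lim ++ "q"]
19. n7.fin = 19  [A₁.fin + 11]
20. n0.live = 17  [A₁.fin - 2]

17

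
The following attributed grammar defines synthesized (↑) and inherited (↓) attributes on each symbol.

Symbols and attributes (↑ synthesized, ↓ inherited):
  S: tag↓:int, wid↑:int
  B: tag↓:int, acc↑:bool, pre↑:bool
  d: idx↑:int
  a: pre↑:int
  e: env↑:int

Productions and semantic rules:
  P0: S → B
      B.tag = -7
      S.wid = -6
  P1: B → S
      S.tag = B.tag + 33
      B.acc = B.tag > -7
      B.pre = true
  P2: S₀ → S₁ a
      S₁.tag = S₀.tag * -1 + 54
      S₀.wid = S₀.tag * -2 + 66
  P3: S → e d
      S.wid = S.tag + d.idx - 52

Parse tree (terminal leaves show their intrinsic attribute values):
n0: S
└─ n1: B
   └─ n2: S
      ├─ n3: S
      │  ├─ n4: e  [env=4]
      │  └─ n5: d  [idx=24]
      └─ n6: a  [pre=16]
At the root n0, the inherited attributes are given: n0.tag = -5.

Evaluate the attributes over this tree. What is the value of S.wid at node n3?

0

1. n0.tag = -5  [given at root]
2. n1.tag = -7  [-7]
3. n2.tag = 26  [B.tag + 33]
4. n3.tag = 28  [S₀.tag * -1 + 54]
5. n4.env = 4  [terminal]
6. n5.idx = 24  [terminal]
7. n3.wid = 0  [S.tag + d.idx - 52]
8. n6.pre = 16  [terminal]
9. n2.wid = 14  [S₀.tag * -2 + 66]
10. n1.acc = false  [B.tag > -7]
11. n1.pre = true  [true]
12. n0.wid = -6  [-6]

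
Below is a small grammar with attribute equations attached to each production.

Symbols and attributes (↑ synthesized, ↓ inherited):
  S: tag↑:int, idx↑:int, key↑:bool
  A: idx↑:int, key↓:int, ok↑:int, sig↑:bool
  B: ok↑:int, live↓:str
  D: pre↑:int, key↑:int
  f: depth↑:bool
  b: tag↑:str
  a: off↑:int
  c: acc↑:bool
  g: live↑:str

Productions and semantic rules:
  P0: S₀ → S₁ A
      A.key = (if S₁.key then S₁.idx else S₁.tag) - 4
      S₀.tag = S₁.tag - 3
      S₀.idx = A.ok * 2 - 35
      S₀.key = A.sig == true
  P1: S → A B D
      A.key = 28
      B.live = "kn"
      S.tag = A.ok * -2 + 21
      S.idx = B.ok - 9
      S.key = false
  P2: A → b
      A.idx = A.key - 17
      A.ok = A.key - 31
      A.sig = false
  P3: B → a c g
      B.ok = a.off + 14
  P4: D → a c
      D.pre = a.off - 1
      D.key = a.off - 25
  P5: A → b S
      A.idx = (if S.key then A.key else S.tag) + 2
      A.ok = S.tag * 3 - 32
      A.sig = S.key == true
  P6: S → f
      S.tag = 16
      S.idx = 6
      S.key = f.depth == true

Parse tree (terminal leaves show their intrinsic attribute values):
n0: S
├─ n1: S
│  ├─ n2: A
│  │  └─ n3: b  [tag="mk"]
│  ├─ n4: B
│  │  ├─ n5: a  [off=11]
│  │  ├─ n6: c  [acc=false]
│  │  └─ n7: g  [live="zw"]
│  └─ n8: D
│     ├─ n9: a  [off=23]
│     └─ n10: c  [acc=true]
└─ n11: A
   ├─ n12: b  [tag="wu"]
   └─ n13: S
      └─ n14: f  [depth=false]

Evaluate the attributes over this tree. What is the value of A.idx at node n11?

18

1. n2.key = 28  [28]
2. n3.tag = "mk"  [terminal]
3. n2.idx = 11  [A.key - 17]
4. n2.ok = -3  [A.key - 31]
5. n2.sig = false  [false]
6. n4.live = "kn"  ["kn"]
7. n5.off = 11  [terminal]
8. n6.acc = false  [terminal]
9. n7.live = "zw"  [terminal]
10. n4.ok = 25  [a.off + 14]
11. n9.off = 23  [terminal]
12. n10.acc = true  [terminal]
13. n8.pre = 22  [a.off - 1]
14. n8.key = -2  [a.off - 25]
15. n1.tag = 27  [A.ok * -2 + 21]
16. n1.idx = 16  [B.ok - 9]
17. n1.key = false  [false]
18. n11.key = 23  [(if S₁.key then S₁.idx else S₁.tag) - 4]
19. n12.tag = "wu"  [terminal]
20. n14.depth = false  [terminal]
21. n13.tag = 16  [16]
22. n13.idx = 6  [6]
23. n13.key = false  [f.depth == true]
24. n11.idx = 18  [(if S.key then A.key else S.tag) + 2]
25. n11.ok = 16  [S.tag * 3 - 32]
26. n11.sig = false  [S.key == true]
27. n0.tag = 24  [S₁.tag - 3]
28. n0.idx = -3  [A.ok * 2 - 35]
29. n0.key = false  [A.sig == true]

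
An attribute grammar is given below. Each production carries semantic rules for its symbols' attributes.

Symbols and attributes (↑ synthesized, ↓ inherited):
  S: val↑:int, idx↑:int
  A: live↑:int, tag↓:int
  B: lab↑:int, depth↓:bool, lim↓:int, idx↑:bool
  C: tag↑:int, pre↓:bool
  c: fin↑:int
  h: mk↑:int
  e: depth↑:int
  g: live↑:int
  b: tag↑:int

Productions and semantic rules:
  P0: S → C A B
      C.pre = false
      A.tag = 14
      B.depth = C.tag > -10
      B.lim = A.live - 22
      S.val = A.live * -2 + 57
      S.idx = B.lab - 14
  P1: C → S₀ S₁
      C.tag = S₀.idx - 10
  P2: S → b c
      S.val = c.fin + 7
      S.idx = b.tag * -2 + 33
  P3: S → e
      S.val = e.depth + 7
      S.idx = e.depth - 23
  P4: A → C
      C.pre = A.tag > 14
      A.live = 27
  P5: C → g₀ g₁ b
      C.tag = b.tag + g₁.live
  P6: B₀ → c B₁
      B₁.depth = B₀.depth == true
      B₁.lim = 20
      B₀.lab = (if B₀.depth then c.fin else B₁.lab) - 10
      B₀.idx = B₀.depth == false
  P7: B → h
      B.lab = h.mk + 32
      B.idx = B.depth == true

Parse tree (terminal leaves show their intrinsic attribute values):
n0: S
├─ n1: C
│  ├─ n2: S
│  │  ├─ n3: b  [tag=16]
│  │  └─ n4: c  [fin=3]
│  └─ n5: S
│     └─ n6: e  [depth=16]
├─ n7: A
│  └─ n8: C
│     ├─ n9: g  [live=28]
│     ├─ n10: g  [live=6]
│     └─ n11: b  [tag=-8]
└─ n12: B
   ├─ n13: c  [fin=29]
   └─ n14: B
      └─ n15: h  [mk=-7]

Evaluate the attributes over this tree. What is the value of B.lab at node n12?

1. n1.pre = false  [false]
2. n3.tag = 16  [terminal]
3. n4.fin = 3  [terminal]
4. n2.val = 10  [c.fin + 7]
5. n2.idx = 1  [b.tag * -2 + 33]
6. n6.depth = 16  [terminal]
7. n5.val = 23  [e.depth + 7]
8. n5.idx = -7  [e.depth - 23]
9. n1.tag = -9  [S₀.idx - 10]
10. n7.tag = 14  [14]
11. n8.pre = false  [A.tag > 14]
12. n9.live = 28  [terminal]
13. n10.live = 6  [terminal]
14. n11.tag = -8  [terminal]
15. n8.tag = -2  [b.tag + g₁.live]
16. n7.live = 27  [27]
17. n12.depth = true  [C.tag > -10]
18. n12.lim = 5  [A.live - 22]
19. n13.fin = 29  [terminal]
20. n14.depth = true  [B₀.depth == true]
21. n14.lim = 20  [20]
22. n15.mk = -7  [terminal]
23. n14.lab = 25  [h.mk + 32]
24. n14.idx = true  [B.depth == true]
25. n12.lab = 19  [(if B₀.depth then c.fin else B₁.lab) - 10]
26. n12.idx = false  [B₀.depth == false]
27. n0.val = 3  [A.live * -2 + 57]
28. n0.idx = 5  [B.lab - 14]

19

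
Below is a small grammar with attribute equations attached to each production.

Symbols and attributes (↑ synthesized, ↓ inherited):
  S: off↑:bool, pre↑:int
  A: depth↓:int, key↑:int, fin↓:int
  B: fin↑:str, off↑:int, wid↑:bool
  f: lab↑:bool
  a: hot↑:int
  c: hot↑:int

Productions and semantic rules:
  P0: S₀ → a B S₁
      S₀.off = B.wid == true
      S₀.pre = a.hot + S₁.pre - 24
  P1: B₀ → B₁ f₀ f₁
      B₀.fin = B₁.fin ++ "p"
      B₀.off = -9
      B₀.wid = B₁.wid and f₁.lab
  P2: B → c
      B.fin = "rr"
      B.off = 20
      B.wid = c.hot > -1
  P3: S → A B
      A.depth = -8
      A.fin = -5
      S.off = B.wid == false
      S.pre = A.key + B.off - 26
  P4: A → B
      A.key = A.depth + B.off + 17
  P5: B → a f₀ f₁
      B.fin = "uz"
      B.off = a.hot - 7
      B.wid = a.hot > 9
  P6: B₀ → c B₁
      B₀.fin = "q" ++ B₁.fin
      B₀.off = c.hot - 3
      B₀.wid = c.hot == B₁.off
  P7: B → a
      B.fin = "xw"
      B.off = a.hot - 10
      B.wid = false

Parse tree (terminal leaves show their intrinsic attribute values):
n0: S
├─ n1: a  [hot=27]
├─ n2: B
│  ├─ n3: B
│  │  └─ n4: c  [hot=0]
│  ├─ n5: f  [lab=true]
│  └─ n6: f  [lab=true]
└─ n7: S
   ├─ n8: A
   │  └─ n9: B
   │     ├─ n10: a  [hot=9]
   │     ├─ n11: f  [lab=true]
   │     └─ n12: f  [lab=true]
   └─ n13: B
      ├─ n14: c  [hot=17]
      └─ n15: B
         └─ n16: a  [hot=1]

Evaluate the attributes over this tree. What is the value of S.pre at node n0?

1. n1.hot = 27  [terminal]
2. n4.hot = 0  [terminal]
3. n3.fin = "rr"  ["rr"]
4. n3.off = 20  [20]
5. n3.wid = true  [c.hot > -1]
6. n5.lab = true  [terminal]
7. n6.lab = true  [terminal]
8. n2.fin = "rrp"  [B₁.fin ++ "p"]
9. n2.off = -9  [-9]
10. n2.wid = true  [B₁.wid and f₁.lab]
11. n8.depth = -8  [-8]
12. n8.fin = -5  [-5]
13. n10.hot = 9  [terminal]
14. n11.lab = true  [terminal]
15. n12.lab = true  [terminal]
16. n9.fin = "uz"  ["uz"]
17. n9.off = 2  [a.hot - 7]
18. n9.wid = false  [a.hot > 9]
19. n8.key = 11  [A.depth + B.off + 17]
20. n14.hot = 17  [terminal]
21. n16.hot = 1  [terminal]
22. n15.fin = "xw"  ["xw"]
23. n15.off = -9  [a.hot - 10]
24. n15.wid = false  [false]
25. n13.fin = "qxw"  ["q" ++ B₁.fin]
26. n13.off = 14  [c.hot - 3]
27. n13.wid = false  [c.hot == B₁.off]
28. n7.off = true  [B.wid == false]
29. n7.pre = -1  [A.key + B.off - 26]
30. n0.off = true  [B.wid == true]
31. n0.pre = 2  [a.hot + S₁.pre - 24]

2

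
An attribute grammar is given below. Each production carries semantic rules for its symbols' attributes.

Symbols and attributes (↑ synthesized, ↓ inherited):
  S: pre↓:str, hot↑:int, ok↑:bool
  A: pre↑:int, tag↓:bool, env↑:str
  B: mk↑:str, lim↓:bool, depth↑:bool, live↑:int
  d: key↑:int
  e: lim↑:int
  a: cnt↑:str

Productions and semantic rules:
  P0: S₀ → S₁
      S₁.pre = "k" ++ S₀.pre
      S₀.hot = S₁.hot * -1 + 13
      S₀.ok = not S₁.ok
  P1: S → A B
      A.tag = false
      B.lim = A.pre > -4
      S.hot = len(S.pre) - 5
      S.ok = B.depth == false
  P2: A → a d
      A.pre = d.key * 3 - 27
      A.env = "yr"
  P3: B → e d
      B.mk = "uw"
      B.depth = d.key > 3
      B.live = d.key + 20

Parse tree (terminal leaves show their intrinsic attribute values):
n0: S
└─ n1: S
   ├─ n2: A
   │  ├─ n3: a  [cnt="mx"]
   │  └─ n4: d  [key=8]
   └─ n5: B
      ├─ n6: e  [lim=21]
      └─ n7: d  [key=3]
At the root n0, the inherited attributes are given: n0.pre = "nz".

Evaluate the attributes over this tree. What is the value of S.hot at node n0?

1. n0.pre = "nz"  [given at root]
2. n1.pre = "knz"  ["k" ++ S₀.pre]
3. n2.tag = false  [false]
4. n3.cnt = "mx"  [terminal]
5. n4.key = 8  [terminal]
6. n2.pre = -3  [d.key * 3 - 27]
7. n2.env = "yr"  ["yr"]
8. n5.lim = true  [A.pre > -4]
9. n6.lim = 21  [terminal]
10. n7.key = 3  [terminal]
11. n5.mk = "uw"  ["uw"]
12. n5.depth = false  [d.key > 3]
13. n5.live = 23  [d.key + 20]
14. n1.hot = -2  [len(S.pre) - 5]
15. n1.ok = true  [B.depth == false]
16. n0.hot = 15  [S₁.hot * -1 + 13]
17. n0.ok = false  [not S₁.ok]

15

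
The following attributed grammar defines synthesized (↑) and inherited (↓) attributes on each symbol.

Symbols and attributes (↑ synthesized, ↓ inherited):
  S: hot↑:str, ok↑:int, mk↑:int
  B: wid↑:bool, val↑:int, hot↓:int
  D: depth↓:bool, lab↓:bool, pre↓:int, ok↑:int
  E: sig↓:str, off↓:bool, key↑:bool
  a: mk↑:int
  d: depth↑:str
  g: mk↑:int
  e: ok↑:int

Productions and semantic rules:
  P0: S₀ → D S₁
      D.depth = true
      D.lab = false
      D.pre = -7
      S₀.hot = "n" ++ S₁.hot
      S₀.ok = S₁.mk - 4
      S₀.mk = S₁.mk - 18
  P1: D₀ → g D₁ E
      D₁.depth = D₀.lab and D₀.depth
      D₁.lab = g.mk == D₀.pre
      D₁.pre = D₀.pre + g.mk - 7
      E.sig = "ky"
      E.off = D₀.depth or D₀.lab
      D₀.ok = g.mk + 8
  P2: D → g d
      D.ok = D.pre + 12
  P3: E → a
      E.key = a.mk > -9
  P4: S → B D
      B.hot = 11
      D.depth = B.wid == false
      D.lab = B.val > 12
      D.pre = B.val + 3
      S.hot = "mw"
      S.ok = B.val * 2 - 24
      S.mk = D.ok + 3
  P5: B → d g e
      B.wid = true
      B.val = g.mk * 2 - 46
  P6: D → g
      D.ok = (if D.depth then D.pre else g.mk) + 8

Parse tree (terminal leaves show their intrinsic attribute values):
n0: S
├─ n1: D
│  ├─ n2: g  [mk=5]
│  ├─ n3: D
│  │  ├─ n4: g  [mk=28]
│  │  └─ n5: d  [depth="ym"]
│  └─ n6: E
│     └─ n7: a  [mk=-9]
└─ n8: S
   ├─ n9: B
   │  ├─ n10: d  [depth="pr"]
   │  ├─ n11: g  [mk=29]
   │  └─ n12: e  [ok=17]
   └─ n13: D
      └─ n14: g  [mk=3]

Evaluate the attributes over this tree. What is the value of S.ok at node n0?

10

1. n1.depth = true  [true]
2. n1.lab = false  [false]
3. n1.pre = -7  [-7]
4. n2.mk = 5  [terminal]
5. n3.depth = false  [D₀.lab and D₀.depth]
6. n3.lab = false  [g.mk == D₀.pre]
7. n3.pre = -9  [D₀.pre + g.mk - 7]
8. n4.mk = 28  [terminal]
9. n5.depth = "ym"  [terminal]
10. n3.ok = 3  [D.pre + 12]
11. n6.sig = "ky"  ["ky"]
12. n6.off = true  [D₀.depth or D₀.lab]
13. n7.mk = -9  [terminal]
14. n6.key = false  [a.mk > -9]
15. n1.ok = 13  [g.mk + 8]
16. n9.hot = 11  [11]
17. n10.depth = "pr"  [terminal]
18. n11.mk = 29  [terminal]
19. n12.ok = 17  [terminal]
20. n9.wid = true  [true]
21. n9.val = 12  [g.mk * 2 - 46]
22. n13.depth = false  [B.wid == false]
23. n13.lab = false  [B.val > 12]
24. n13.pre = 15  [B.val + 3]
25. n14.mk = 3  [terminal]
26. n13.ok = 11  [(if D.depth then D.pre else g.mk) + 8]
27. n8.hot = "mw"  ["mw"]
28. n8.ok = 0  [B.val * 2 - 24]
29. n8.mk = 14  [D.ok + 3]
30. n0.hot = "nmw"  ["n" ++ S₁.hot]
31. n0.ok = 10  [S₁.mk - 4]
32. n0.mk = -4  [S₁.mk - 18]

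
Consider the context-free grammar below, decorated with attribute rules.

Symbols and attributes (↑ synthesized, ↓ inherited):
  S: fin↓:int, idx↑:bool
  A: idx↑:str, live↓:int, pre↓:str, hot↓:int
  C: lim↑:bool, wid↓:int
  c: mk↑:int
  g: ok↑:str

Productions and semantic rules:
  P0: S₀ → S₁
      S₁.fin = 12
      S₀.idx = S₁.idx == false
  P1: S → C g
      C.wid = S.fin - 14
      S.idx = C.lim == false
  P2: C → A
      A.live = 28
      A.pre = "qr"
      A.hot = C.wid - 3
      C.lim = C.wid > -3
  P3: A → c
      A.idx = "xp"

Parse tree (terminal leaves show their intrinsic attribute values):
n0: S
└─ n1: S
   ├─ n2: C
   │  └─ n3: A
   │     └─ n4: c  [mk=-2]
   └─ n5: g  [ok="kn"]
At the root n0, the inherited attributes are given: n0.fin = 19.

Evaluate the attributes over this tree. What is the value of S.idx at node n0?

true

1. n0.fin = 19  [given at root]
2. n1.fin = 12  [12]
3. n2.wid = -2  [S.fin - 14]
4. n3.live = 28  [28]
5. n3.pre = "qr"  ["qr"]
6. n3.hot = -5  [C.wid - 3]
7. n4.mk = -2  [terminal]
8. n3.idx = "xp"  ["xp"]
9. n2.lim = true  [C.wid > -3]
10. n5.ok = "kn"  [terminal]
11. n1.idx = false  [C.lim == false]
12. n0.idx = true  [S₁.idx == false]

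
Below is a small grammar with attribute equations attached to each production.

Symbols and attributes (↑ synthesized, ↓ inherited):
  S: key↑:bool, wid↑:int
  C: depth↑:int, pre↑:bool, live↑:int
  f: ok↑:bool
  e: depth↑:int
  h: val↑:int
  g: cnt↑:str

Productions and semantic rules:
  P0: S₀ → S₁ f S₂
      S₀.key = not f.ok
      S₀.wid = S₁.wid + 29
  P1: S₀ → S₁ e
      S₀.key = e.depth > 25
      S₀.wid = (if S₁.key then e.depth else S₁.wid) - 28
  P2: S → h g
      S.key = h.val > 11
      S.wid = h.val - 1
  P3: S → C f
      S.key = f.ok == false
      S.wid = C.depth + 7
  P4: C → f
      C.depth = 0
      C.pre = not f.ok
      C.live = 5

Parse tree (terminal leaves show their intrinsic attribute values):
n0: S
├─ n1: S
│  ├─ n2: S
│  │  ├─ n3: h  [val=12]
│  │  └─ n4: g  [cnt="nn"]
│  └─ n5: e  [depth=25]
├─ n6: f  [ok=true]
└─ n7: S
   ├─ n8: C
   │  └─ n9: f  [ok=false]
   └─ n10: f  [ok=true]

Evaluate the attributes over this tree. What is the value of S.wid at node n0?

26

1. n3.val = 12  [terminal]
2. n4.cnt = "nn"  [terminal]
3. n2.key = true  [h.val > 11]
4. n2.wid = 11  [h.val - 1]
5. n5.depth = 25  [terminal]
6. n1.key = false  [e.depth > 25]
7. n1.wid = -3  [(if S₁.key then e.depth else S₁.wid) - 28]
8. n6.ok = true  [terminal]
9. n9.ok = false  [terminal]
10. n8.depth = 0  [0]
11. n8.pre = true  [not f.ok]
12. n8.live = 5  [5]
13. n10.ok = true  [terminal]
14. n7.key = false  [f.ok == false]
15. n7.wid = 7  [C.depth + 7]
16. n0.key = false  [not f.ok]
17. n0.wid = 26  [S₁.wid + 29]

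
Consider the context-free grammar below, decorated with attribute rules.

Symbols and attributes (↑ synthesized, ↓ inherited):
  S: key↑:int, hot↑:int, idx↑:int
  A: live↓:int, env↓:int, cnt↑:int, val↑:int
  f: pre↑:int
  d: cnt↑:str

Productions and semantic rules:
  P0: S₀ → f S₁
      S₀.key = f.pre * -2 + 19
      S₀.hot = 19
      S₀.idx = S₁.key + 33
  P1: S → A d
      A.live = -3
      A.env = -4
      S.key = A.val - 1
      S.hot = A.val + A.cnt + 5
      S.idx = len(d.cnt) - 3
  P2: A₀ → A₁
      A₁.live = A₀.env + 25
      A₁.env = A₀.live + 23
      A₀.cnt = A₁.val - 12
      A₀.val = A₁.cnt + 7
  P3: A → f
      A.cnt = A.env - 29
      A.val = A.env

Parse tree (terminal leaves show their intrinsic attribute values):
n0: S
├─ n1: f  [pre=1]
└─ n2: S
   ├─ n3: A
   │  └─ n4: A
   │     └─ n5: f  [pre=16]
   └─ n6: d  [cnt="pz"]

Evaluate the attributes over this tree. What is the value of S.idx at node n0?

1. n1.pre = 1  [terminal]
2. n3.live = -3  [-3]
3. n3.env = -4  [-4]
4. n4.live = 21  [A₀.env + 25]
5. n4.env = 20  [A₀.live + 23]
6. n5.pre = 16  [terminal]
7. n4.cnt = -9  [A.env - 29]
8. n4.val = 20  [A.env]
9. n3.cnt = 8  [A₁.val - 12]
10. n3.val = -2  [A₁.cnt + 7]
11. n6.cnt = "pz"  [terminal]
12. n2.key = -3  [A.val - 1]
13. n2.hot = 11  [A.val + A.cnt + 5]
14. n2.idx = -1  [len(d.cnt) - 3]
15. n0.key = 17  [f.pre * -2 + 19]
16. n0.hot = 19  [19]
17. n0.idx = 30  [S₁.key + 33]

30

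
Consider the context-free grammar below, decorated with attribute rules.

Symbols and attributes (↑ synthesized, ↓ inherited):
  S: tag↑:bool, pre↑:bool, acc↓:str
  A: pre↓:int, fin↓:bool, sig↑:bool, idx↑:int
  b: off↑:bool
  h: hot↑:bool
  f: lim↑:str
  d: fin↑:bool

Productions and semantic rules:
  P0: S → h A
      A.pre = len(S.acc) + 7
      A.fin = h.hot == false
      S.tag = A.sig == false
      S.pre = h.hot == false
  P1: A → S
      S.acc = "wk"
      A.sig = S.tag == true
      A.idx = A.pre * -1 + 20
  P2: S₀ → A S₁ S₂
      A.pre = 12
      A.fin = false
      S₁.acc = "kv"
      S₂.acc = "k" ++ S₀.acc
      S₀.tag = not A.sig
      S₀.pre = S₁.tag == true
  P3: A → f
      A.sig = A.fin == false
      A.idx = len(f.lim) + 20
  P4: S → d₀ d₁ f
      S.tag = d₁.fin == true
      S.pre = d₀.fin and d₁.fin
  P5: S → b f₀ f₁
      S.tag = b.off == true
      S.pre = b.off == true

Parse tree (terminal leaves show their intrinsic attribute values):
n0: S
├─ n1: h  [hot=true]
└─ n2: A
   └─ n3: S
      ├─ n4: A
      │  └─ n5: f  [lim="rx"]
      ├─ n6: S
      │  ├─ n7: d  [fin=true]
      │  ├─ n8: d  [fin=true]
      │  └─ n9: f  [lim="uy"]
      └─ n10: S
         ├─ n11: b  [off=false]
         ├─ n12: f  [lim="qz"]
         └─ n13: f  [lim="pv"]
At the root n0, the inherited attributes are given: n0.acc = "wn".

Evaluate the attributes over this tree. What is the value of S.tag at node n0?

true

1. n0.acc = "wn"  [given at root]
2. n1.hot = true  [terminal]
3. n2.pre = 9  [len(S.acc) + 7]
4. n2.fin = false  [h.hot == false]
5. n3.acc = "wk"  ["wk"]
6. n4.pre = 12  [12]
7. n4.fin = false  [false]
8. n5.lim = "rx"  [terminal]
9. n4.sig = true  [A.fin == false]
10. n4.idx = 22  [len(f.lim) + 20]
11. n6.acc = "kv"  ["kv"]
12. n7.fin = true  [terminal]
13. n8.fin = true  [terminal]
14. n9.lim = "uy"  [terminal]
15. n6.tag = true  [d₁.fin == true]
16. n6.pre = true  [d₀.fin and d₁.fin]
17. n10.acc = "kwk"  ["k" ++ S₀.acc]
18. n11.off = false  [terminal]
19. n12.lim = "qz"  [terminal]
20. n13.lim = "pv"  [terminal]
21. n10.tag = false  [b.off == true]
22. n10.pre = false  [b.off == true]
23. n3.tag = false  [not A.sig]
24. n3.pre = true  [S₁.tag == true]
25. n2.sig = false  [S.tag == true]
26. n2.idx = 11  [A.pre * -1 + 20]
27. n0.tag = true  [A.sig == false]
28. n0.pre = false  [h.hot == false]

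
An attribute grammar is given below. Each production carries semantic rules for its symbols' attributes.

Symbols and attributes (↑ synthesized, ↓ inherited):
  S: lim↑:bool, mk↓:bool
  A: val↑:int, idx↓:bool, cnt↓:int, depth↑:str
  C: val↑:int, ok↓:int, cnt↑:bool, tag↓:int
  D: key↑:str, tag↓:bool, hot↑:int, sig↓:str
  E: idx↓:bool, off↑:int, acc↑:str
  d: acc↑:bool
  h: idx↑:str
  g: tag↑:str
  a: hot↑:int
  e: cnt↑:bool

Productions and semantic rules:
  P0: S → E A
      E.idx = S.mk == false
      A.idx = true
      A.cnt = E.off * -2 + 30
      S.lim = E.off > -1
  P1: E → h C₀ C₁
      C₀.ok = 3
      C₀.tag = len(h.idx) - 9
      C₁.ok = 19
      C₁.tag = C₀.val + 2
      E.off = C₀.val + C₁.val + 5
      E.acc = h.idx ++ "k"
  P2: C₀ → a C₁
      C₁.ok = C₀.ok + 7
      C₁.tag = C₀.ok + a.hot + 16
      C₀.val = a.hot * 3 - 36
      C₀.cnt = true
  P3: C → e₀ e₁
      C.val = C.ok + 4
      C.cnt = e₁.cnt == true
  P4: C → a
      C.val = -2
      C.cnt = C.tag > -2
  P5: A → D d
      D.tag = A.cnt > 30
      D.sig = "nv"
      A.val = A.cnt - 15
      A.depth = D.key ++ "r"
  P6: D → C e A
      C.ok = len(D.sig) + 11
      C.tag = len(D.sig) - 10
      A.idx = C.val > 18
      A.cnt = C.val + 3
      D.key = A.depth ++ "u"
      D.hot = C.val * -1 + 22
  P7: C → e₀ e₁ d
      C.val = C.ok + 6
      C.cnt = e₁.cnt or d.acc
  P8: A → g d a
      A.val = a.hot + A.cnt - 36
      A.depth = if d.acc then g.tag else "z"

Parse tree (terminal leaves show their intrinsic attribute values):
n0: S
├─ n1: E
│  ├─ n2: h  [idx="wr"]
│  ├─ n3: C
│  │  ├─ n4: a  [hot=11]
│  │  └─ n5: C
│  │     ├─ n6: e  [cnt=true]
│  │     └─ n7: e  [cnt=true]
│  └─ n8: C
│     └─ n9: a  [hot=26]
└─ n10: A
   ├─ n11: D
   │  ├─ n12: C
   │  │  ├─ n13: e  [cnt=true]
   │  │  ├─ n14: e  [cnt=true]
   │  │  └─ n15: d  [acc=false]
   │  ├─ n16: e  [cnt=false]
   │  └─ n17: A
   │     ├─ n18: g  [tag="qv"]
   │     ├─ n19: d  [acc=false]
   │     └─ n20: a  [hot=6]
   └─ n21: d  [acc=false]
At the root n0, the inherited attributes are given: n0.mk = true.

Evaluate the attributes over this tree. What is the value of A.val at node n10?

1. n0.mk = true  [given at root]
2. n1.idx = false  [S.mk == false]
3. n2.idx = "wr"  [terminal]
4. n3.ok = 3  [3]
5. n3.tag = -7  [len(h.idx) - 9]
6. n4.hot = 11  [terminal]
7. n5.ok = 10  [C₀.ok + 7]
8. n5.tag = 30  [C₀.ok + a.hot + 16]
9. n6.cnt = true  [terminal]
10. n7.cnt = true  [terminal]
11. n5.val = 14  [C.ok + 4]
12. n5.cnt = true  [e₁.cnt == true]
13. n3.val = -3  [a.hot * 3 - 36]
14. n3.cnt = true  [true]
15. n8.ok = 19  [19]
16. n8.tag = -1  [C₀.val + 2]
17. n9.hot = 26  [terminal]
18. n8.val = -2  [-2]
19. n8.cnt = true  [C.tag > -2]
20. n1.off = 0  [C₀.val + C₁.val + 5]
21. n1.acc = "wrk"  [h.idx ++ "k"]
22. n10.idx = true  [true]
23. n10.cnt = 30  [E.off * -2 + 30]
24. n11.tag = false  [A.cnt > 30]
25. n11.sig = "nv"  ["nv"]
26. n12.ok = 13  [len(D.sig) + 11]
27. n12.tag = -8  [len(D.sig) - 10]
28. n13.cnt = true  [terminal]
29. n14.cnt = true  [terminal]
30. n15.acc = false  [terminal]
31. n12.val = 19  [C.ok + 6]
32. n12.cnt = true  [e₁.cnt or d.acc]
33. n16.cnt = false  [terminal]
34. n17.idx = true  [C.val > 18]
35. n17.cnt = 22  [C.val + 3]
36. n18.tag = "qv"  [terminal]
37. n19.acc = false  [terminal]
38. n20.hot = 6  [terminal]
39. n17.val = -8  [a.hot + A.cnt - 36]
40. n17.depth = "z"  [if d.acc then g.tag else "z"]
41. n11.key = "zu"  [A.depth ++ "u"]
42. n11.hot = 3  [C.val * -1 + 22]
43. n21.acc = false  [terminal]
44. n10.val = 15  [A.cnt - 15]
45. n10.depth = "zur"  [D.key ++ "r"]
46. n0.lim = true  [E.off > -1]

15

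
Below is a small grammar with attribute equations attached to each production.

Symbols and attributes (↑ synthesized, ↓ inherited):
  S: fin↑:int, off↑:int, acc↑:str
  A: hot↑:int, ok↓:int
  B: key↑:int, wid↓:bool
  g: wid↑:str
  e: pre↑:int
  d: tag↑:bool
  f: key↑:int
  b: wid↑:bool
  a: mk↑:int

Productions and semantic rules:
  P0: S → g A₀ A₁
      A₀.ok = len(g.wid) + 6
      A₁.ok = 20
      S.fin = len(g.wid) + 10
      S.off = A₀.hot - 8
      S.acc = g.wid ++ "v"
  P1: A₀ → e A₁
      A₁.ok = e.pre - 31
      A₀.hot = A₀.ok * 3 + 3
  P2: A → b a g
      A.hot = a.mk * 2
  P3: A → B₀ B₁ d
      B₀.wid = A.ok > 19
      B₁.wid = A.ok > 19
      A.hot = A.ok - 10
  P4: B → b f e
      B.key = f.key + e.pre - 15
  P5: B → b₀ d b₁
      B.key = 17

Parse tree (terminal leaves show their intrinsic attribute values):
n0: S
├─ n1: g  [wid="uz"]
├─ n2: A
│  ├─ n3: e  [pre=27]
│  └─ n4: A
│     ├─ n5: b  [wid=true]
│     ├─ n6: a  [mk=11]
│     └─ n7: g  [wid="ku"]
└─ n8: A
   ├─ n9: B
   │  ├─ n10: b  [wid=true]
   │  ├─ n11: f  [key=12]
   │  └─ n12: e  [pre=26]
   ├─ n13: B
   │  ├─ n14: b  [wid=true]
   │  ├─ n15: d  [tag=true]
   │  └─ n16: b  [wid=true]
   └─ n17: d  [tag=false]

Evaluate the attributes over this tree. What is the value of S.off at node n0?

19

1. n1.wid = "uz"  [terminal]
2. n2.ok = 8  [len(g.wid) + 6]
3. n3.pre = 27  [terminal]
4. n4.ok = -4  [e.pre - 31]
5. n5.wid = true  [terminal]
6. n6.mk = 11  [terminal]
7. n7.wid = "ku"  [terminal]
8. n4.hot = 22  [a.mk * 2]
9. n2.hot = 27  [A₀.ok * 3 + 3]
10. n8.ok = 20  [20]
11. n9.wid = true  [A.ok > 19]
12. n10.wid = true  [terminal]
13. n11.key = 12  [terminal]
14. n12.pre = 26  [terminal]
15. n9.key = 23  [f.key + e.pre - 15]
16. n13.wid = true  [A.ok > 19]
17. n14.wid = true  [terminal]
18. n15.tag = true  [terminal]
19. n16.wid = true  [terminal]
20. n13.key = 17  [17]
21. n17.tag = false  [terminal]
22. n8.hot = 10  [A.ok - 10]
23. n0.fin = 12  [len(g.wid) + 10]
24. n0.off = 19  [A₀.hot - 8]
25. n0.acc = "uzv"  [g.wid ++ "v"]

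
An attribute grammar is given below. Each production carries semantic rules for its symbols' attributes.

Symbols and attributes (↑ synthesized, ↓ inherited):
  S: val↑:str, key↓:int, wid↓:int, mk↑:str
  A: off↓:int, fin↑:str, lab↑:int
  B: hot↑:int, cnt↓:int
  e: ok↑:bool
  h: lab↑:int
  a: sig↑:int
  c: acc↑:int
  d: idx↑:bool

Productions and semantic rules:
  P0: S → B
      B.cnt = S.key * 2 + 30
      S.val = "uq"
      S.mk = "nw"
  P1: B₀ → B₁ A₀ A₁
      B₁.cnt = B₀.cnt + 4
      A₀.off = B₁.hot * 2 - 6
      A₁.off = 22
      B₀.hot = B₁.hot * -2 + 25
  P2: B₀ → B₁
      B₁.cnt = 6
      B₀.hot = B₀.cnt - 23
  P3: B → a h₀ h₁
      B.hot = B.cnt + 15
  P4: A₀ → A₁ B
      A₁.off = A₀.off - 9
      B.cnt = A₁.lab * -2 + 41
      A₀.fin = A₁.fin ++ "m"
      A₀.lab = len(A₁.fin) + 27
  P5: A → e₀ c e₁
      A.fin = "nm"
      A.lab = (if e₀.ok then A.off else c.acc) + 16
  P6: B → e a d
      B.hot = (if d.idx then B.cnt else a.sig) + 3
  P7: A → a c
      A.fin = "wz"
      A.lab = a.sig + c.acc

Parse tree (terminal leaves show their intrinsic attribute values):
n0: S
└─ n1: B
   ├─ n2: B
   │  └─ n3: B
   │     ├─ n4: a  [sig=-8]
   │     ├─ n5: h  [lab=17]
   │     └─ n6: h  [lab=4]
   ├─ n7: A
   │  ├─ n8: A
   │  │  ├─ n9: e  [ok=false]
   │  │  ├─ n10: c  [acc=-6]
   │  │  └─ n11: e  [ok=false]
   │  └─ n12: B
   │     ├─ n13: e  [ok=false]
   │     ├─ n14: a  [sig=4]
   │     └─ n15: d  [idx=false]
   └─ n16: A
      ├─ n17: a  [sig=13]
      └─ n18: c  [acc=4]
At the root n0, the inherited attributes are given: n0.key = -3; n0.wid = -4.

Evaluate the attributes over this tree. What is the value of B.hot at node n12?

7

1. n0.key = -3  [given at root]
2. n0.wid = -4  [given at root]
3. n1.cnt = 24  [S.key * 2 + 30]
4. n2.cnt = 28  [B₀.cnt + 4]
5. n3.cnt = 6  [6]
6. n4.sig = -8  [terminal]
7. n5.lab = 17  [terminal]
8. n6.lab = 4  [terminal]
9. n3.hot = 21  [B.cnt + 15]
10. n2.hot = 5  [B₀.cnt - 23]
11. n7.off = 4  [B₁.hot * 2 - 6]
12. n8.off = -5  [A₀.off - 9]
13. n9.ok = false  [terminal]
14. n10.acc = -6  [terminal]
15. n11.ok = false  [terminal]
16. n8.fin = "nm"  ["nm"]
17. n8.lab = 10  [(if e₀.ok then A.off else c.acc) + 16]
18. n12.cnt = 21  [A₁.lab * -2 + 41]
19. n13.ok = false  [terminal]
20. n14.sig = 4  [terminal]
21. n15.idx = false  [terminal]
22. n12.hot = 7  [(if d.idx then B.cnt else a.sig) + 3]
23. n7.fin = "nmm"  [A₁.fin ++ "m"]
24. n7.lab = 29  [len(A₁.fin) + 27]
25. n16.off = 22  [22]
26. n17.sig = 13  [terminal]
27. n18.acc = 4  [terminal]
28. n16.fin = "wz"  ["wz"]
29. n16.lab = 17  [a.sig + c.acc]
30. n1.hot = 15  [B₁.hot * -2 + 25]
31. n0.val = "uq"  ["uq"]
32. n0.mk = "nw"  ["nw"]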